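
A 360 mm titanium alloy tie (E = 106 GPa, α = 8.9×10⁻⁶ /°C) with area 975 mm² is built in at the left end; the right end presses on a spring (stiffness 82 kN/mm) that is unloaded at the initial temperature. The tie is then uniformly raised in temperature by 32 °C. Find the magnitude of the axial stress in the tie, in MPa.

If the spring were absent the tie would lengthen by αΔT L = 8.9×10⁻⁶ × 32 × 360 = 0.1025 mm.
With a force P in the spring, the elastic change of the tie is PL/(AE) and that of the spring is P/k; compatibility requires their sum to equal δ_free.
P [ L/(AE) + 1/k ] = δ_free → P [ 360/(975×106×10³) + 1/(82×10³) ] = 0.1025.
P = 0.1025 / 1.568×10⁻⁵ = 6539 N.
σ = P/A = 6539/975 = 6.707 MPa.

σ ≈ 6.71 MPa (compressive)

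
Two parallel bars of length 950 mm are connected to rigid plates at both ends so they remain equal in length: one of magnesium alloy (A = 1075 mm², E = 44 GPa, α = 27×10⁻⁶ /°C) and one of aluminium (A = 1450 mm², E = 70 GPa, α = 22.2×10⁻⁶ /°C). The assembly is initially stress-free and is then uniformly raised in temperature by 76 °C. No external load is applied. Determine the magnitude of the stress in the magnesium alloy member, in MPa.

Equilibrium of a rigid end plate with no external load gives equal and opposite internal forces ±P in the two members. Since α_{magnesium alloy} > α_{aluminium}, heating drives the magnesium alloy into compression and the aluminium into tension.
Setting the final lengths equal and cancelling L: (α₁ − α₂)ΔT = P/(A₁E₁) + P/(A₂E₂).
|α₁ − α₂|·ΔT = 4.8×10⁻⁶ × 76 = 0.0003648.
1/(A₁E₁) + 1/(A₂E₂) = 1/(1075×44×10³) + 1/(1450×70×10³) = 3.099×10⁻⁸ N⁻¹.
So P = 0.0003648 / 3.099×10⁻⁸ = 11.77 kN.
σ_{magnesium alloy} = P/A₁ = 11770/1075 = 10.95 MPa, compressive.

σ ≈ 10.9 MPa (compressive)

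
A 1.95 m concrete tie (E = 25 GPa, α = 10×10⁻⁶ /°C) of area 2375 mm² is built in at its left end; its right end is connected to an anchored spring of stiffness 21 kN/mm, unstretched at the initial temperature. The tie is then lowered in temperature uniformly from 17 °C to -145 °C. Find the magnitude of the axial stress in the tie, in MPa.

If the spring were absent the tie would shorten by αΔT L = 10×10⁻⁶ × 162 × 1950 = 3.159 mm.
With a force P in the spring, the elastic change of the tie is PL/(AE) and that of the spring is P/k; compatibility requires their sum to equal δ_free.
So P = δ_free / [L/(AE) + 1/k] = 3.159 / [ 1950/(2375×25×10³) + 1/(21×10³) ].
P = 3.159 / 8.046×10⁻⁵ = 39260 N.
σ = P/A = 39260/2375 = 16.53 MPa.

σ ≈ 16.5 MPa (tensile)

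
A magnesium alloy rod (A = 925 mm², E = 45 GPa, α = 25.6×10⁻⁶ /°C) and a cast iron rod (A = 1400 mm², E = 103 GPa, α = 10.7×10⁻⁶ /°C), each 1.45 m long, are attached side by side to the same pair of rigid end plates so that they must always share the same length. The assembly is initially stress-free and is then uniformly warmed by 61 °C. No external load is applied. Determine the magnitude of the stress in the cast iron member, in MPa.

σ ≈ 21 MPa (tensile)

Equilibrium of a rigid end plate with no external load gives equal and opposite internal forces ±P in the two members. Since α_{magnesium alloy} > α_{cast iron}, heating drives the magnesium alloy into compression and the cast iron into tension.
Compatibility of the two members (thermal + elastic change equal): (α₁ − α₂)ΔT = P·[1/(A₁E₁) + 1/(A₂E₂)].
|α₁ − α₂|·ΔT = 14.9×10⁻⁶ × 61 = 0.0009089.
1/(A₁E₁) + 1/(A₂E₂) = 1/(925×45×10³) + 1/(1400×103×10³) = 3.096×10⁻⁸ N⁻¹.
P = 0.0009089 / 3.096×10⁻⁸ = 29360 N = 29.36 kN.
σ_{cast iron} = P/A₂ = 29360/1400 = 20.97 MPa, tensile.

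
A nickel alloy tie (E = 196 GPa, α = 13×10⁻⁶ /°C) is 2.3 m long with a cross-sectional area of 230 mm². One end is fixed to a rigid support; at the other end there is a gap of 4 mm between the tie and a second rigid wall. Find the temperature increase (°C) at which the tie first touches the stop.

ΔT ≈ 134 °C

The gap closes when αΔT L = 4 mm, since the tie is still unstressed at that instant.
ΔT = 4 / (13×10⁻⁶ × 2300) = 133.8 °C.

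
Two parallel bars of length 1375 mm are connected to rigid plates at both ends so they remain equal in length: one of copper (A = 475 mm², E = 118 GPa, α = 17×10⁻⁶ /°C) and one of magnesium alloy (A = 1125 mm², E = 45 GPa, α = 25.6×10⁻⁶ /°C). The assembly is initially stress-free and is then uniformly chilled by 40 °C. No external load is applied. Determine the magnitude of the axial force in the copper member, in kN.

P ≈ 9.15 kN (compressive in the copper)

Both members must finish at the same length. With the larger α, the magnesium alloy tends to over-contract; the plates restrain it, putting the magnesium alloy in tension and the copper in compression. With no external load the two internal forces are equal and opposite, magnitude P.
Setting the final lengths equal and cancelling L: (α₁ − α₂)ΔT = P/(A₁E₁) + P/(A₂E₂).
|α₁ − α₂|·ΔT = 8.6×10⁻⁶ × 40 = 0.000344.
1/(A₁E₁) + 1/(A₂E₂) = 1/(475×118×10³) + 1/(1125×45×10³) = 3.759×10⁻⁸ N⁻¹.
So P = 0.000344 / 3.759×10⁻⁸ = 9.15 kN.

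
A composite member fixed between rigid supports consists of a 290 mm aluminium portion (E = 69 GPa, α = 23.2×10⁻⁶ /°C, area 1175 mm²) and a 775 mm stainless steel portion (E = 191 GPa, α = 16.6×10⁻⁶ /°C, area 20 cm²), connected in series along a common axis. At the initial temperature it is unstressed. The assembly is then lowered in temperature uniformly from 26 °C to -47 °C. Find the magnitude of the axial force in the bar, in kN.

Free thermal contraction of the whole bar: Σ αᵢΔT Lᵢ = 23.2×10⁻⁶×73×290 + 16.6×10⁻⁶×73×775 = 1.43 mm.
The walls prevent any net length change, so an axial force P (same in every segment) develops. Compatibility: P · Σ Lᵢ/(AᵢEᵢ) = δ_free.
Σ Lᵢ/(AᵢEᵢ) = 290/(1175×69×10³) + 775/(2000×191×10³) = 5.606×10⁻⁶ mm/N.
Hence P = δ_free / Σ(L/AE) = 1.43/5.606×10⁻⁶ = 255.1 kN (tensile).

P ≈ 255 kN (tensile)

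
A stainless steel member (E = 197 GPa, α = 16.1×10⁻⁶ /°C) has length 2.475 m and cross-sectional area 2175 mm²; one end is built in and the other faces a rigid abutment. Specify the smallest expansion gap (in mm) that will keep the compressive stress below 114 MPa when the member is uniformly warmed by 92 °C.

g ≈ 2.23 mm

With no wall the member would lengthen by αΔT L = 16.1×10⁻⁶ × 92 × 2475 = 3.666 mm.
A stress of 114 MPa corresponds to the wall pushing the member back by σL/E = 114×2475/(197×10³) = 1.432 mm.
So the gap has to take up the difference, g_min = δ_free − σL/E = 3.666 − 1.432 = 2.234 mm.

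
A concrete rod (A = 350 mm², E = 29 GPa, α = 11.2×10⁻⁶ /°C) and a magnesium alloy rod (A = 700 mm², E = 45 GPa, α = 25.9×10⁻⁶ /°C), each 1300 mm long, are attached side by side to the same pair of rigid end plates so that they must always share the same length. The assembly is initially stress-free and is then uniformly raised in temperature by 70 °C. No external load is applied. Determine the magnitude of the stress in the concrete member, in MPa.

Both members must finish at the same length. With the larger α, the magnesium alloy tends to over-expand; the plates restrain it, putting the magnesium alloy in compression and the concrete in tension. With no external load the two internal forces are equal and opposite, magnitude P.
Equating the net (thermal + elastic) strains gives |α₁ − α₂|·ΔT = P·[1/(A₁E₁) + 1/(A₂E₂)].
|α₁ − α₂|·ΔT = 14.7×10⁻⁶ × 70 = 0.001029.
1/(A₁E₁) + 1/(A₂E₂) = 1/(350×29×10³) + 1/(700×45×10³) = 1.303×10⁻⁷ N⁻¹.
So P = 0.001029 / 1.303×10⁻⁷ = 7.899 kN.
σ_{concrete} = P/A₁ = 7899/350 = 22.57 MPa, tensile.

σ ≈ 22.6 MPa (tensile)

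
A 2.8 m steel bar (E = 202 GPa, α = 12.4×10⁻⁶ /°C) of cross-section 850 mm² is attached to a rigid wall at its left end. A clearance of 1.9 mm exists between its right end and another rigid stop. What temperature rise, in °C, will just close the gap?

Contact occurs when the free expansion equals the gap: αΔT L = 1.9 mm.
So ΔT = g/(αL) = 1.9/(12.4×10⁻⁶ × 2800) = 54.72 °C.

ΔT ≈ 54.7 °C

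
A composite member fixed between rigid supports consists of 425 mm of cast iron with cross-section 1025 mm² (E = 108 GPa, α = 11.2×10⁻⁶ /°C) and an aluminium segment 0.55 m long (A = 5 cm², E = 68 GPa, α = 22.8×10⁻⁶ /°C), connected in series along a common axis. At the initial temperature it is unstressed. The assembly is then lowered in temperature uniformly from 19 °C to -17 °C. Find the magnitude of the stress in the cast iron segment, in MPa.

If the supports were absent, the total length change would be Σ αᵢΔT Lᵢ = 11.2×10⁻⁶×36×425 + 22.8×10⁻⁶×36×550 = 0.6228 mm.
The rigid supports impose zero overall length change; the single axial force P common to all segments must satisfy P Σ Lᵢ/(AᵢEᵢ) = δ_free.
The series flexibility is Σ Lᵢ/(AᵢEᵢ) = 425/(1025×108×10³) + 550/(500×68×10³) = 2.002×10⁻⁵ mm/N.
P = 0.6228 / 2.002×10⁻⁵ = 31120 N = 31.12 kN, tensile.
σ_{cast iron} = P / A = 31120 / 1025 = 30.36 MPa.

σ ≈ 30.4 MPa (tensile)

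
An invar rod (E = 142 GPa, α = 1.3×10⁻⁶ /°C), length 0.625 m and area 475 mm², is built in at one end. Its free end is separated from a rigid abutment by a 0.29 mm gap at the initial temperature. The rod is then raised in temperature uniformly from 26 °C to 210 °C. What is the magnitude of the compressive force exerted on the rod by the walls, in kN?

P ≈ 0 kN

Unrestrained expansion: δ_free = αΔT L = 1.3×10⁻⁶ × 184 × 625 = 0.1495 mm.
Since δ_free = 0.15 mm is less than the 0.29 mm gap, the rod never touches the wall. No axial force develops.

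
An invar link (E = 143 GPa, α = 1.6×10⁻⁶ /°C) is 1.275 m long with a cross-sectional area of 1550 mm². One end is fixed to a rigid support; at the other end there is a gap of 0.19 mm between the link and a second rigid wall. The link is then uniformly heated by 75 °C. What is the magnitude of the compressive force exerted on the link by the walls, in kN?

Unrestrained expansion: δ_free = αΔT L = 1.6×10⁻⁶ × 75 × 1275 = 0.153 mm.
This is smaller than the 0.19 mm clearance, so the link expands freely without reaching the stop — the stress is zero.

P ≈ 0 kN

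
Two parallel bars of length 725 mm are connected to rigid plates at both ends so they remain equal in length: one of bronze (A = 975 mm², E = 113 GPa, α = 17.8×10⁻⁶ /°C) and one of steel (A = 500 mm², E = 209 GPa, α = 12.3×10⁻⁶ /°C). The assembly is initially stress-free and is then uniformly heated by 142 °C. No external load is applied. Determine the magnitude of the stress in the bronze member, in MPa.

The bronze has the larger α, so on heating it would change length more than the steel if both were free. The rigid plates force a common final length, so the bronze is put into compression and the steel into tension, with equal and opposite forces P (no external load).
Compatibility of the two members (thermal + elastic change equal): (α₁ − α₂)ΔT = P·[1/(A₁E₁) + 1/(A₂E₂)].
|α₁ − α₂|·ΔT = 5.5×10⁻⁶ × 142 = 0.000781.
1/(A₁E₁) + 1/(A₂E₂) = 1/(975×113×10³) + 1/(500×209×10³) = 1.865×10⁻⁸ N⁻¹.
P = 0.000781 / 1.865×10⁻⁸ = 41890 N = 41.89 kN.
σ_{bronze} = P/A₁ = 41890/975 = 42.96 MPa, compressive.

σ ≈ 43 MPa (compressive)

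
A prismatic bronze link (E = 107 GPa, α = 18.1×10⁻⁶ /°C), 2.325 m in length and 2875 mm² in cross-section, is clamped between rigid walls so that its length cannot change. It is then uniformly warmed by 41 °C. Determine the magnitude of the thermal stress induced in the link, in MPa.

σ ≈ 79.4 MPa (compressive)

Because both ends are immovable the net strain is zero, and the suppressed thermal strain is αΔT = 18.1×10⁻⁶ × 41 = 742.1×10⁻⁶.
σ = EαΔT = 107×10³ × 18.1×10⁻⁶ × 41 = 79.4 MPa (compressive; the link is trying to expand).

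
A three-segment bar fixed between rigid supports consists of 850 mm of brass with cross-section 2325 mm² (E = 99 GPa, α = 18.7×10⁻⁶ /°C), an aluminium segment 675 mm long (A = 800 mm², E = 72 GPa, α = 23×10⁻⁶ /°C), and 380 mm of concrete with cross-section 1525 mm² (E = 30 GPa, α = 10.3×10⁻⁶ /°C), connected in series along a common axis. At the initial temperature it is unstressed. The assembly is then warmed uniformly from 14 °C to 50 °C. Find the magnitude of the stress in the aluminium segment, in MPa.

σ ≈ 67 MPa (compressive)

If the supports were absent, the total length change would be Σ αᵢΔT Lᵢ = 18.7×10⁻⁶×36×850 + 23×10⁻⁶×36×675 + 10.3×10⁻⁶×36×380 = 1.272 mm.
The rigid supports impose zero overall length change; the single axial force P common to all segments must satisfy P Σ Lᵢ/(AᵢEᵢ) = δ_free.
The series flexibility is Σ Lᵢ/(AᵢEᵢ) = 850/(2325×99×10³) + 675/(800×72×10³) + 380/(1525×30×10³) = 2.372×10⁻⁵ mm/N.
Hence P = δ_free / Σ(L/AE) = 1.272/2.372×10⁻⁵ = 53.63 kN (compressive).
σ_{aluminium} = P / A = 53630 / 800 = 67.04 MPa.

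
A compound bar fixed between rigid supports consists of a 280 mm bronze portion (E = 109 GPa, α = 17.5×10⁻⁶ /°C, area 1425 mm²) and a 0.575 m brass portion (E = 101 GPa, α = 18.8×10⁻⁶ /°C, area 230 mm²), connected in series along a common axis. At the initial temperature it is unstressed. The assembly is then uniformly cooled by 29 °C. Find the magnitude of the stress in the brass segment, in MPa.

σ ≈ 74.6 MPa (tensile)

With the walls removed the bar would change length by δ_free = Σ αᵢΔT Lᵢ = 17.5×10⁻⁶×29×280 + 18.8×10⁻⁶×29×575 = 0.4556 mm.
Since the ends are fixed, an axial force P builds up, equal in every segment, with P · Σ Lᵢ/(AᵢEᵢ) = δ_free.
The series flexibility is Σ Lᵢ/(AᵢEᵢ) = 280/(1425×109×10³) + 575/(230×101×10³) = 2.656×10⁻⁵ mm/N.
P = 0.4556 / 2.656×10⁻⁵ = 17160 N = 17.16 kN, tensile.
σ_{brass} = P / A = 17160 / 230 = 74.59 MPa.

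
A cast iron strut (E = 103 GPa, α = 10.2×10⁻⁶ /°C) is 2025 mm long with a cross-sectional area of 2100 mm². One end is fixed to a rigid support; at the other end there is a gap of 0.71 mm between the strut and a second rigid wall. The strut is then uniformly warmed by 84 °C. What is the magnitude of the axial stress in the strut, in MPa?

σ ≈ 52.1 MPa (compressive)

Unrestrained expansion: δ_free = αΔT L = 10.2×10⁻⁶ × 84 × 2025 = 1.735 mm.
After closing the 0.71 mm clearance, 1.735 − 0.71 = 1.025 mm of expansion remains to be suppressed by the wall.
That suppressed elongation corresponds to σ = E·Δ/L = 103×10³ × 1.025/2025 = 52.14 MPa.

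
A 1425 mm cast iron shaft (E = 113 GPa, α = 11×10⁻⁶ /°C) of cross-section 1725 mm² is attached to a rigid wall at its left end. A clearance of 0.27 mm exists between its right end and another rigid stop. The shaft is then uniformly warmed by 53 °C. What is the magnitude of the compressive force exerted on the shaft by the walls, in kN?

P ≈ 76.7 kN

If the wall were absent the shaft would grow by αΔT L = 11×10⁻⁶ × 53 × 1425 = 0.8308 mm.
After closing the 0.27 mm clearance, 0.8308 − 0.27 = 0.5608 mm of expansion remains to be suppressed by the wall.
So σ = E(δ_free − g)/L = 113×10³ × 0.5608/1425 = 44.47 MPa.
Force on the wall = σA = 44.47 × 1725 mm² = 76.71 kN.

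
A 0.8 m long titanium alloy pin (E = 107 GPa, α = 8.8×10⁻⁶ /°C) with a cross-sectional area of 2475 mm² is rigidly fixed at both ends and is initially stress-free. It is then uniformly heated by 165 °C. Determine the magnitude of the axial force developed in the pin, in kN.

P ≈ 385 kN (compressive)

Full restraint means ε = 0, so the stress is σ = EαΔT = 107×10³ × 8.8×10⁻⁶ × 165 = 155.4 MPa.
Then P = σA = 155.4 × 2475 mm² = 384.5 kN, compressive.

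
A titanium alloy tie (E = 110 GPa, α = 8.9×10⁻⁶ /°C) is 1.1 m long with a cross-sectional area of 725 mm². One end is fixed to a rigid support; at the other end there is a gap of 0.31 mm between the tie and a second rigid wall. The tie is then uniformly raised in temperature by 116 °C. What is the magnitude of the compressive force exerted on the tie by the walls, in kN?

If the wall were absent the tie would grow by αΔT L = 8.9×10⁻⁶ × 116 × 1100 = 1.136 mm.
This exceeds the 0.31 mm gap, so the wall pushes back. The portion of expansion that must be recovered elastically is δ_free − gap = 1.136 − 0.31 = 0.8256 mm.
That suppressed elongation corresponds to σ = E·Δ/L = 110×10³ × 0.8256/1100 = 82.56 MPa.
Force on the wall = σA = 82.56 × 725 mm² = 59.86 kN.

P ≈ 59.9 kN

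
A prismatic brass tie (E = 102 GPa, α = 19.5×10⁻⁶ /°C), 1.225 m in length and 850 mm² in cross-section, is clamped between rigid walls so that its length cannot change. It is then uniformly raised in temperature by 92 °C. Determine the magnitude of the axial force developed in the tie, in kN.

The ends cannot move, so σ = EαΔT = 102×10³ × 19.5×10⁻⁶ × 92 = 183 MPa.
P = AEαΔT = 850 × 102×10³ × 19.5×10⁻⁶ × 92 = 155.5 kN (compressive).

P ≈ 156 kN (compressive)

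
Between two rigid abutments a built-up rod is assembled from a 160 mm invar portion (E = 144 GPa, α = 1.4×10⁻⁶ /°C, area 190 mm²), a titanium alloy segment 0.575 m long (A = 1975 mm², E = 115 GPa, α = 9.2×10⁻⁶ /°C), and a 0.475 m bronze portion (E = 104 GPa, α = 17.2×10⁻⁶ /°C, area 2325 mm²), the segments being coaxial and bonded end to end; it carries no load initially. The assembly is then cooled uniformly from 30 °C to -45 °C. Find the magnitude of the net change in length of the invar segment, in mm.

|ΔL| ≈ 0.563 mm

Free thermal contraction of the whole bar: Σ αᵢΔT Lᵢ = 1.4×10⁻⁶×75×160 + 9.2×10⁻⁶×75×575 + 17.2×10⁻⁶×75×475 = 1.026 mm.
The rigid supports impose zero overall length change; the single axial force P common to all segments must satisfy P Σ Lᵢ/(AᵢEᵢ) = δ_free.
The series flexibility is Σ Lᵢ/(AᵢEᵢ) = 160/(190×144×10³) + 575/(1975×115×10³) + 475/(2325×104×10³) = 1.034×10⁻⁵ mm/N.
Hence P = δ_free / Σ(L/AE) = 1.026/1.034×10⁻⁵ = 99.22 kN (tensile).
For the invar segment, free thermal change = 1.4×10⁻⁶×75×160 = 0.0168 mm and elastic change from P = 99220×160/(190×144×10³) = 0.5802 mm; these oppose, so the net change is 0.563 mm (segment lengthens).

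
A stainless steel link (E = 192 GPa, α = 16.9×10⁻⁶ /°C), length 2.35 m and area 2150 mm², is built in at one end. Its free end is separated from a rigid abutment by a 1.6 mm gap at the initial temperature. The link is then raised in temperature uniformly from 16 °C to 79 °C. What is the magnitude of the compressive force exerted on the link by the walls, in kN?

Unrestrained expansion: δ_free = αΔT L = 16.9×10⁻⁶ × 63 × 2350 = 2.502 mm.
This exceeds the 1.6 mm gap, so the wall pushes back. The portion of expansion that must be recovered elastically is δ_free − gap = 2.502 − 1.6 = 0.902 mm.
Compatibility: PL/(AE) = 0.902 mm, so σ = P/A = E × (0.902/2350) = 73.7 MPa.
Force on the wall = σA = 73.7 × 2150 mm² = 158.5 kN.

P ≈ 158 kN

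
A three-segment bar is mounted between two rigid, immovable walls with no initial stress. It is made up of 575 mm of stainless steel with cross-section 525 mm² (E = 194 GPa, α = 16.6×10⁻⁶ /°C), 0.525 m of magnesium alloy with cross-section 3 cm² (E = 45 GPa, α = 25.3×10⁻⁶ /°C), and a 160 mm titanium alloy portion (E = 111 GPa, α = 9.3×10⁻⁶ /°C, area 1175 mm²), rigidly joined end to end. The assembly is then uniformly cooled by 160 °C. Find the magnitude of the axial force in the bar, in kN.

P ≈ 85 kN (tensile)

With the walls removed the bar would change length by δ_free = Σ αᵢΔT Lᵢ = 16.6×10⁻⁶×160×575 + 25.3×10⁻⁶×160×525 + 9.3×10⁻⁶×160×160 = 3.89 mm.
The walls prevent any net length change, so an axial force P (same in every segment) develops. Compatibility: P · Σ Lᵢ/(AᵢEᵢ) = δ_free.
The series flexibility is Σ Lᵢ/(AᵢEᵢ) = 575/(525×194×10³) + 525/(300×45×10³) + 160/(1175×111×10³) = 4.576×10⁻⁵ mm/N.
So P = 3.89 / 4.576×10⁻⁵ = 85.02 kN, tensile.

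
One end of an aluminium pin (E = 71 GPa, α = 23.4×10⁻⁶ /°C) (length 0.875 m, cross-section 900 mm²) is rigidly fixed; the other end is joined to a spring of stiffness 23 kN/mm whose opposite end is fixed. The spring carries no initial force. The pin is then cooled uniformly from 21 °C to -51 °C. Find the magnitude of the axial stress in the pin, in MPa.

σ ≈ 28.7 MPa (tensile)

Free thermal contraction: δ_free = αΔT L = 23.4×10⁻⁶ × 72 × 875 = 1.474 mm.
Let P be the tensile force in the spring. The pin extends elastically by PL/(AE) and the spring stretches by P/k; together these equal δ_free.
So P = δ_free / [L/(AE) + 1/k] = 1.474 / [ 875/(900×71×10³) + 1/(23×10³) ].
P = 1.474 / 5.717×10⁻⁵ = 25790 N.
σ = P/A = 25790/900 = 28.65 MPa.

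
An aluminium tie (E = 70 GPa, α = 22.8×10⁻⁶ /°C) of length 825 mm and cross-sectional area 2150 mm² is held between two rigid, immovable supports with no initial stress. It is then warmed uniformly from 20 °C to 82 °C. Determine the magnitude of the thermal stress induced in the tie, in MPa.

σ ≈ 99 MPa (compressive)

The supports are rigid, so the total axial strain is zero. The restrained thermal strain is ε = αΔT = 22.8×10⁻⁶ × 62 = 1413.6×10⁻⁶.
The stress required to suppress this strain is σ = Eε = 70×10³ × 1413.6×10⁻⁶ = 98.95 MPa, compressive since the tie is trying to expand.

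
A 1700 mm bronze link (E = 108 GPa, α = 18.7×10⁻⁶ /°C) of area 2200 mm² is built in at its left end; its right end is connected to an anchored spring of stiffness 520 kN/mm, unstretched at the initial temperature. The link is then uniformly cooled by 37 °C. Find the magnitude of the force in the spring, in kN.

The unrestrained thermal change is αΔT L = 18.7×10⁻⁶ × 37 × 1700 = 1.176 mm.
With a force P in the spring, the elastic change of the link is PL/(AE) and that of the spring is P/k; compatibility requires their sum to equal δ_free.
So P = δ_free / [L/(AE) + 1/k] = 1.176 / [ 1700/(2200×108×10³) + 1/(520×10³) ].
P = 1.176 / 9.078×10⁻⁶ = 129600 N.

P ≈ 130 kN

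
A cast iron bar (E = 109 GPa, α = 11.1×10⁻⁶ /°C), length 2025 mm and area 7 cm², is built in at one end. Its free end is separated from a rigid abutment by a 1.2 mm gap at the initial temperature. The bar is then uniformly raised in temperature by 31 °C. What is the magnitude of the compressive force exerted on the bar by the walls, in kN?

P ≈ 0 kN

Free thermal elongation = αΔT L = 11.1×10⁻⁶ × 31 × 2025 = 0.6968 mm.
Since δ_free = 0.697 mm is less than the 1.2 mm gap, the bar never touches the wall. No axial force develops.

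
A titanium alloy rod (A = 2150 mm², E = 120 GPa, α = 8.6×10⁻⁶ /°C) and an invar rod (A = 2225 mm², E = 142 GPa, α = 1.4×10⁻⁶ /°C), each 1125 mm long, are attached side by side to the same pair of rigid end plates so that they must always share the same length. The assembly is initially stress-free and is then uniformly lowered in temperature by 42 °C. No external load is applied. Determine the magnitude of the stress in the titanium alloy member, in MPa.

σ ≈ 20 MPa (tensile)

Both members must finish at the same length. With the larger α, the titanium alloy tends to over-contract; the plates restrain it, putting the titanium alloy in tension and the invar in compression. With no external load the two internal forces are equal and opposite, magnitude P.
Compatibility of the two members (thermal + elastic change equal): (α₁ − α₂)ΔT = P·[1/(A₁E₁) + 1/(A₂E₂)].
|α₁ − α₂|·ΔT = 7.2×10⁻⁶ × 42 = 0.0003024.
1/(A₁E₁) + 1/(A₂E₂) = 1/(2150×120×10³) + 1/(2225×142×10³) = 7.041×10⁻⁹ N⁻¹.
P = 0.0003024 / 7.041×10⁻⁹ = 42950 N = 42.95 kN.
σ_{titanium alloy} = P/A₁ = 42950/2150 = 19.98 MPa, tensile.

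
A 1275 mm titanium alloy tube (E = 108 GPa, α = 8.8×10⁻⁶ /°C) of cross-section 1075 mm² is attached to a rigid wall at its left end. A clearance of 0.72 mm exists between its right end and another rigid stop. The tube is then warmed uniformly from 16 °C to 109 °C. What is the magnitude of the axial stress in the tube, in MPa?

If the wall were absent the tube would grow by αΔT L = 8.8×10⁻⁶ × 93 × 1275 = 1.043 mm.
This exceeds the 0.72 mm gap, so the wall pushes back. The portion of expansion that must be recovered elastically is δ_free − gap = 1.043 − 0.72 = 0.3235 mm.
So σ = E(δ_free − g)/L = 108×10³ × 0.3235/1275 = 27.4 MPa.

σ ≈ 27.4 MPa (compressive)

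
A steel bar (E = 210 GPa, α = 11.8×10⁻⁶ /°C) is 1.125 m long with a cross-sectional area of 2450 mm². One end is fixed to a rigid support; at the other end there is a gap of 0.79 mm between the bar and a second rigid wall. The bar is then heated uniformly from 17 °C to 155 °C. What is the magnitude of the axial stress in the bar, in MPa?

σ ≈ 194 MPa (compressive)

Free thermal elongation = αΔT L = 11.8×10⁻⁶ × 138 × 1125 = 1.832 mm.
This exceeds the 0.79 mm gap, so the wall pushes back. The portion of expansion that must be recovered elastically is δ_free − gap = 1.832 − 0.79 = 1.042 mm.
Compatibility: PL/(AE) = 1.042 mm, so σ = P/A = E × (1.042/1125) = 194.5 MPa.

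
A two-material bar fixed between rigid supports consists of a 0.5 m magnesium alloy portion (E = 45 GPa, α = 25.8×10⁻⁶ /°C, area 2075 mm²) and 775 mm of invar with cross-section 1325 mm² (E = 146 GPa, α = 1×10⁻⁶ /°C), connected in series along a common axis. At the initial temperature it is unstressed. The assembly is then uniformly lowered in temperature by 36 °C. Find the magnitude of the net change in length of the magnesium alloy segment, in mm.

If the supports were absent, the total length change would be Σ αᵢΔT Lᵢ = 25.8×10⁻⁶×36×500 + 1×10⁻⁶×36×775 = 0.4923 mm.
Since the ends are fixed, an axial force P builds up, equal in every segment, with P · Σ Lᵢ/(AᵢEᵢ) = δ_free.
The series flexibility is Σ Lᵢ/(AᵢEᵢ) = 500/(2075×45×10³) + 775/(1325×146×10³) = 9.361×10⁻⁶ mm/N.
P = 0.4923 / 9.361×10⁻⁶ = 52590 N = 52.59 kN, tensile.
For the magnesium alloy segment, free thermal change = 25.8×10⁻⁶×36×500 = 0.4644 mm and elastic change from P = 52590×500/(2075×45×10³) = 0.2816 mm; these oppose, so the net change is 0.183 mm (segment shortens).

|ΔL| ≈ 0.183 mm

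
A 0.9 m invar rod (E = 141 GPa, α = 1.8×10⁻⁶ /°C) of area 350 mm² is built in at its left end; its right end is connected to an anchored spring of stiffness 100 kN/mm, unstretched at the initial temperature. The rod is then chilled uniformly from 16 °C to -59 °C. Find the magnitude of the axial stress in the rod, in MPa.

The unrestrained thermal change is αΔT L = 1.8×10⁻⁶ × 75 × 900 = 0.1215 mm.
With a force P in the spring, the elastic change of the rod is PL/(AE) and that of the spring is P/k; compatibility requires their sum to equal δ_free.
So P = δ_free / [L/(AE) + 1/k] = 0.1215 / [ 900/(350×141×10³) + 1/(100×10³) ].
P = 0.1215 / 2.824×10⁻⁵ = 4303 N.
σ = P/A = 4303/350 = 12.29 MPa.

σ ≈ 12.3 MPa (tensile)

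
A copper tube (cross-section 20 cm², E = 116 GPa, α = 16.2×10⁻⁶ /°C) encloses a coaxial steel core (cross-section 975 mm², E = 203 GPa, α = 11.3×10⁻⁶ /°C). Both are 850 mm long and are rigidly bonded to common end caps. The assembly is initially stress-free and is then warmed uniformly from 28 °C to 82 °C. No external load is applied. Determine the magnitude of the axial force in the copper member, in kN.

P ≈ 28.3 kN (compressive in the copper)

Both members must finish at the same length. With the larger α, the copper tends to over-expand; the plates restrain it, putting the copper in compression and the steel in tension. With no external load the two internal forces are equal and opposite, magnitude P.
Compatibility of the two members (thermal + elastic change equal): (α₁ − α₂)ΔT = P·[1/(A₁E₁) + 1/(A₂E₂)].
|α₁ − α₂|·ΔT = 4.9×10⁻⁶ × 54 = 0.0002646.
1/(A₁E₁) + 1/(A₂E₂) = 1/(2000×116×10³) + 1/(975×203×10³) = 9.363×10⁻⁹ N⁻¹.
So P = 0.0002646 / 9.363×10⁻⁹ = 28.26 kN.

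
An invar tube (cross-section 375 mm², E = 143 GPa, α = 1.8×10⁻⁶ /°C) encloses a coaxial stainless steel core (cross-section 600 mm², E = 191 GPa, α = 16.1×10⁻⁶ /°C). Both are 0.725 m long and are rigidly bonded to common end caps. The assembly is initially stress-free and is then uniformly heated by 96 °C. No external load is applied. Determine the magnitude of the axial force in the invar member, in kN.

P ≈ 50.1 kN (tensile in the invar)

Equilibrium of a rigid end plate with no external load gives equal and opposite internal forces ±P in the two members. Since α_{stainless steel} > α_{invar}, heating drives the stainless steel into compression and the invar into tension.
Equating the net (thermal + elastic) strains gives |α₁ − α₂|·ΔT = P·[1/(A₁E₁) + 1/(A₂E₂)].
|α₁ − α₂|·ΔT = 14.3×10⁻⁶ × 96 = 0.001373.
1/(A₁E₁) + 1/(A₂E₂) = 1/(375×143×10³) + 1/(600×191×10³) = 2.737×10⁻⁸ N⁻¹.
P = 0.001373 / 2.737×10⁻⁸ = 50150 N = 50.15 kN.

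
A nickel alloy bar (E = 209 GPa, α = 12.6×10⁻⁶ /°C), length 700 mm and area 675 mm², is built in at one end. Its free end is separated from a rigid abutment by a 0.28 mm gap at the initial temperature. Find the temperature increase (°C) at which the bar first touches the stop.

Contact occurs when the free expansion equals the gap: αΔT L = 0.28 mm.
So ΔT = g/(αL) = 0.28/(12.6×10⁻⁶ × 700) = 31.75 °C.

ΔT ≈ 31.7 °C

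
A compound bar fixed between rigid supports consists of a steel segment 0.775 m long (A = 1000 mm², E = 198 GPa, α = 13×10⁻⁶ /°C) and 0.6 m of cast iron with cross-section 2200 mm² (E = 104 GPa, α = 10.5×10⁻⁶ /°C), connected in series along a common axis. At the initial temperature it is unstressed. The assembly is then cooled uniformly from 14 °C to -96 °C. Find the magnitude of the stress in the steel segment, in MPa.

σ ≈ 276 MPa (tensile)

Free thermal contraction of the whole bar: Σ αᵢΔT Lᵢ = 13×10⁻⁶×110×775 + 10.5×10⁻⁶×110×600 = 1.801 mm.
The walls prevent any net length change, so an axial force P (same in every segment) develops. Compatibility: P · Σ Lᵢ/(AᵢEᵢ) = δ_free.
Σ Lᵢ/(AᵢEᵢ) = 775/(1000×198×10³) + 600/(2200×104×10³) = 6.537×10⁻⁶ mm/N.
P = 1.801 / 6.537×10⁻⁶ = 275600 N = 275.6 kN, tensile.
σ_{steel} = P / A = 275600 / 1000 = 275.6 MPa.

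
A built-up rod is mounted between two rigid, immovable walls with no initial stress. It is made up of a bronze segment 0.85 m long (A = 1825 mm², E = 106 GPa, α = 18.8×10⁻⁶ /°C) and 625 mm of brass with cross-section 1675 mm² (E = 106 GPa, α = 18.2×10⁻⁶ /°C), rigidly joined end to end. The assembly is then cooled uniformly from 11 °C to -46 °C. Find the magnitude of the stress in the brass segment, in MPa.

With the walls removed the bar would change length by δ_free = Σ αᵢΔT Lᵢ = 18.8×10⁻⁶×57×850 + 18.2×10⁻⁶×57×625 = 1.559 mm.
The rigid supports impose zero overall length change; the single axial force P common to all segments must satisfy P Σ Lᵢ/(AᵢEᵢ) = δ_free.
The series flexibility is Σ Lᵢ/(AᵢEᵢ) = 850/(1825×106×10³) + 625/(1675×106×10³) = 7.914×10⁻⁶ mm/N.
Hence P = δ_free / Σ(L/AE) = 1.559/7.914×10⁻⁶ = 197 kN (tensile).
σ_{brass} = P / A = 197000 / 1675 = 117.6 MPa.

σ ≈ 118 MPa (tensile)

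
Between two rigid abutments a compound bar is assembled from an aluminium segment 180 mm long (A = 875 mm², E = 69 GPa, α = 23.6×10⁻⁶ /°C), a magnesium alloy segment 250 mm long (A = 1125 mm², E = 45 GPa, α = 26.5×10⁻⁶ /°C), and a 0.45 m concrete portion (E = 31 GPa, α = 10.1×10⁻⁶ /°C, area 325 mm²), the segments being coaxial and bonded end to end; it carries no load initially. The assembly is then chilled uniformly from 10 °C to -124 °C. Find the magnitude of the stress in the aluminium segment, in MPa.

σ ≈ 44.9 MPa (tensile)

Free thermal contraction of the whole bar: Σ αᵢΔT Lᵢ = 23.6×10⁻⁶×134×180 + 26.5×10⁻⁶×134×250 + 10.1×10⁻⁶×134×450 = 2.066 mm.
Since the ends are fixed, an axial force P builds up, equal in every segment, with P · Σ Lᵢ/(AᵢEᵢ) = δ_free.
Σ Lᵢ/(AᵢEᵢ) = 180/(875×69×10³) + 250/(1125×45×10³) + 450/(325×31×10³) = 5.258×10⁻⁵ mm/N.
Hence P = δ_free / Σ(L/AE) = 2.066/5.258×10⁻⁵ = 39.29 kN (tensile).
σ_{aluminium} = P / A = 39290 / 875 = 44.9 MPa.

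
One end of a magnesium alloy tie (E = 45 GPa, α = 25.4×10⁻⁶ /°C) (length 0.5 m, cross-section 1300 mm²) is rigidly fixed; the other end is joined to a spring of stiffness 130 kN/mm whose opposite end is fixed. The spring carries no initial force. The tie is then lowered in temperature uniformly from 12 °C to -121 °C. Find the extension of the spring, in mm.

If the spring were absent the tie would shorten by αΔT L = 25.4×10⁻⁶ × 133 × 500 = 1.689 mm.
Let P be the tensile force in the spring. The tie extends elastically by PL/(AE) and the spring stretches by P/k; together these equal δ_free.
P [ L/(AE) + 1/k ] = δ_free → P [ 500/(1300×45×10³) + 1/(130×10³) ] = 1.689.
P = 1.689 / 1.624×10⁻⁵ = 104000 N.
Spring extension = P/k = 104000/(130×10³) = 0.8001 mm.

δ ≈ 0.8 mm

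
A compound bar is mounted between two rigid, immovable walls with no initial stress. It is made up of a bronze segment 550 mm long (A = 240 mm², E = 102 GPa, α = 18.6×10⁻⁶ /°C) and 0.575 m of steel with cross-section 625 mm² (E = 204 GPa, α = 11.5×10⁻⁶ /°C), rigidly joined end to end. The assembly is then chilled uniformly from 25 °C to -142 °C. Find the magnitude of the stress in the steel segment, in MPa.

If the supports were absent, the total length change would be Σ αᵢΔT Lᵢ = 18.6×10⁻⁶×167×550 + 11.5×10⁻⁶×167×575 = 2.813 mm.
The rigid supports impose zero overall length change; the single axial force P common to all segments must satisfy P Σ Lᵢ/(AᵢEᵢ) = δ_free.
The series flexibility is Σ Lᵢ/(AᵢEᵢ) = 550/(240×102×10³) + 575/(625×204×10³) = 2.698×10⁻⁵ mm/N.
P = 2.813 / 2.698×10⁻⁵ = 104300 N = 104.3 kN, tensile.
σ_{steel} = P / A = 104300 / 625 = 166.8 MPa.

σ ≈ 167 MPa (tensile)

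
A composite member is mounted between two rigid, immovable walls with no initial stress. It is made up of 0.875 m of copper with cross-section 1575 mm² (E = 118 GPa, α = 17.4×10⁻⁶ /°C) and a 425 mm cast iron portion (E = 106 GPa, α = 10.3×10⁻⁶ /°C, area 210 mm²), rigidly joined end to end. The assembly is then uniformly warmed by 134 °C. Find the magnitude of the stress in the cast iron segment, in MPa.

With the walls removed the bar would change length by δ_free = Σ αᵢΔT Lᵢ = 17.4×10⁻⁶×134×875 + 10.3×10⁻⁶×134×425 = 2.627 mm.
The rigid supports impose zero overall length change; the single axial force P common to all segments must satisfy P Σ Lᵢ/(AᵢEᵢ) = δ_free.
Σ Lᵢ/(AᵢEᵢ) = 875/(1575×118×10³) + 425/(210×106×10³) = 2.38×10⁻⁵ mm/N.
So P = 2.627 / 2.38×10⁻⁵ = 110.4 kN, compressive.
σ_{cast iron} = P / A = 110400 / 210 = 525.5 MPa.

σ ≈ 526 MPa (compressive)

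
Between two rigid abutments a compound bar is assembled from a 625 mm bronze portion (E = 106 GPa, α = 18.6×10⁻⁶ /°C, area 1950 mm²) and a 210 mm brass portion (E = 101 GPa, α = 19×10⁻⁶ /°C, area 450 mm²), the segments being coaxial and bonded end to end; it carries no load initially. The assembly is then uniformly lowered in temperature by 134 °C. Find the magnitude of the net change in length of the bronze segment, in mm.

|ΔL| ≈ 0.73 mm

If the supports were absent, the total length change would be Σ αᵢΔT Lᵢ = 18.6×10⁻⁶×134×625 + 19×10⁻⁶×134×210 = 2.092 mm.
The walls prevent any net length change, so an axial force P (same in every segment) develops. Compatibility: P · Σ Lᵢ/(AᵢEᵢ) = δ_free.
The series flexibility is Σ Lᵢ/(AᵢEᵢ) = 625/(1950×106×10³) + 210/(450×101×10³) = 7.644×10⁻⁶ mm/N.
P = 2.092 / 7.644×10⁻⁶ = 273700 N = 273.7 kN, tensile.
For the bronze segment, free thermal change = 18.6×10⁻⁶×134×625 = 1.558 mm and elastic change from P = 273700×625/(1950×106×10³) = 0.8277 mm; these oppose, so the net change is 0.73 mm (segment shortens).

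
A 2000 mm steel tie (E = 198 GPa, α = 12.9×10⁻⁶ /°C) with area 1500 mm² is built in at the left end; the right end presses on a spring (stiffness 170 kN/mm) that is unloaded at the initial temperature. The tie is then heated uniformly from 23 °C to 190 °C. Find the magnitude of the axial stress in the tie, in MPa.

σ ≈ 228 MPa (compressive)

If the spring were absent the tie would lengthen by αΔT L = 12.9×10⁻⁶ × 167 × 2000 = 4.309 mm.
Let P be the compressive force at the spring. The tie shortens elastically by PL/(AE) and the spring compresses by P/k; together these equal δ_free.
So P = δ_free / [L/(AE) + 1/k] = 4.309 / [ 2000/(1500×198×10³) + 1/(170×10³) ].
P = 4.309 / 1.262×10⁻⁵ = 341500 N.
σ = P/A = 341500/1500 = 227.7 MPa.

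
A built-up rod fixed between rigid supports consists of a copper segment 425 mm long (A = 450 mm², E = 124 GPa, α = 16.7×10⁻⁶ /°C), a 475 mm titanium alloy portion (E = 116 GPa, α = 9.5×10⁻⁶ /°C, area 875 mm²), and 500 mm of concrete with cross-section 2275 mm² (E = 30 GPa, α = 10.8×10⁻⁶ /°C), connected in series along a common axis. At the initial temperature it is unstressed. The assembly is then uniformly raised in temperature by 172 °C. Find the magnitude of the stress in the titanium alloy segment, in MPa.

σ ≈ 170 MPa (compressive)

Free thermal expansion of the whole bar: Σ αᵢΔT Lᵢ = 16.7×10⁻⁶×172×425 + 9.5×10⁻⁶×172×475 + 10.8×10⁻⁶×172×500 = 2.926 mm.
The walls prevent any net length change, so an axial force P (same in every segment) develops. Compatibility: P · Σ Lᵢ/(AᵢEᵢ) = δ_free.
Σ Lᵢ/(AᵢEᵢ) = 425/(450×124×10³) + 475/(875×116×10³) + 500/(2275×30×10³) = 1.962×10⁻⁵ mm/N.
P = 2.926 / 1.962×10⁻⁵ = 149100 N = 149.1 kN, compressive.
σ_{titanium alloy} = P / A = 149100 / 875 = 170.4 MPa.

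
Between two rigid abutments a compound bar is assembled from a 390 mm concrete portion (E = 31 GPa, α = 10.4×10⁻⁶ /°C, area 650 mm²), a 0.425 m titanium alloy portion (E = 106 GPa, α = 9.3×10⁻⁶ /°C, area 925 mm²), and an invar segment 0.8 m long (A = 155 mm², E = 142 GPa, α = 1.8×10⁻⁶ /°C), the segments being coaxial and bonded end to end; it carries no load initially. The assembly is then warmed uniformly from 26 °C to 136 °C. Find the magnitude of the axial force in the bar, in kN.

Free thermal expansion of the whole bar: Σ αᵢΔT Lᵢ = 10.4×10⁻⁶×110×390 + 9.3×10⁻⁶×110×425 + 1.8×10⁻⁶×110×800 = 1.039 mm.
Since the ends are fixed, an axial force P builds up, equal in every segment, with P · Σ Lᵢ/(AᵢEᵢ) = δ_free.
Σ Lᵢ/(AᵢEᵢ) = 390/(650×31×10³) + 425/(925×106×10³) + 800/(155×142×10³) = 6.004×10⁻⁵ mm/N.
So P = 1.039 / 6.004×10⁻⁵ = 17.31 kN, compressive.

P ≈ 17.3 kN (compressive)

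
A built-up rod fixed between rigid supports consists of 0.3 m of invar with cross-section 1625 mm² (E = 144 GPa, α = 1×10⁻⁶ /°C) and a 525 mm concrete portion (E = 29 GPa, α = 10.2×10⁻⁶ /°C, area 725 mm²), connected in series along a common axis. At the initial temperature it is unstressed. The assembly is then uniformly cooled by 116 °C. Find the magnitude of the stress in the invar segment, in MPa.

σ ≈ 15.4 MPa (tensile)

If the supports were absent, the total length change would be Σ αᵢΔT Lᵢ = 1×10⁻⁶×116×300 + 10.2×10⁻⁶×116×525 = 0.656 mm.
The rigid supports impose zero overall length change; the single axial force P common to all segments must satisfy P Σ Lᵢ/(AᵢEᵢ) = δ_free.
Σ Lᵢ/(AᵢEᵢ) = 300/(1625×144×10³) + 525/(725×29×10³) = 2.625×10⁻⁵ mm/N.
Hence P = δ_free / Σ(L/AE) = 0.656/2.625×10⁻⁵ = 24.99 kN (tensile).
σ_{invar} = P / A = 24990 / 1625 = 15.38 MPa.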